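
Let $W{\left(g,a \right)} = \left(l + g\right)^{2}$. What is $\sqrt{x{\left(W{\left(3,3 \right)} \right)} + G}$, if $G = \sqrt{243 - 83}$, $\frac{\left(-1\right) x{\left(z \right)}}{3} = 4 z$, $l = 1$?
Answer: $2 \sqrt{-48 + \sqrt{10}} \approx 13.392 i$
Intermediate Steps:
$W{\left(g,a \right)} = \left(1 + g\right)^{2}$
$x{\left(z \right)} = - 12 z$ ($x{\left(z \right)} = - 3 \cdot 4 z = - 12 z$)
$G = 4 \sqrt{10}$ ($G = \sqrt{160} = 4 \sqrt{10} \approx 12.649$)
$\sqrt{x{\left(W{\left(3,3 \right)} \right)} + G} = \sqrt{- 12 \left(1 + 3\right)^{2} + 4 \sqrt{10}} = \sqrt{- 12 \cdot 4^{2} + 4 \sqrt{10}} = \sqrt{\left(-12\right) 16 + 4 \sqrt{10}} = \sqrt{-192 + 4 \sqrt{10}}$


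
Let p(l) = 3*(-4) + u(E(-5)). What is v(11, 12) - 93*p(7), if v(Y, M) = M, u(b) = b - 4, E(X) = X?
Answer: 1965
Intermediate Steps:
u(b) = -4 + b
p(l) = -21 (p(l) = 3*(-4) + (-4 - 5) = -12 - 9 = -21)
v(11, 12) - 93*p(7) = 12 - 93*(-21) = 12 + 1953 = 1965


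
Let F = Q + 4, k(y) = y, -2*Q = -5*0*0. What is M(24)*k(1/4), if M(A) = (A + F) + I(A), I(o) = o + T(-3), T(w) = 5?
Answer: 57/4 ≈ 14.250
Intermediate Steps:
Q = 0 (Q = -(-5*0)*0/2 = -0*0 = -½*0 = 0)
I(o) = 5 + o (I(o) = o + 5 = 5 + o)
F = 4 (F = 0 + 4 = 4)
M(A) = 9 + 2*A (M(A) = (A + 4) + (5 + A) = (4 + A) + (5 + A) = 9 + 2*A)
M(24)*k(1/4) = (9 + 2*24)/4 = (9 + 48)*(¼) = 57*(¼) = 57/4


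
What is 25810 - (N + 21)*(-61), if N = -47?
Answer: 24224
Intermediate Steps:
25810 - (N + 21)*(-61) = 25810 - (-47 + 21)*(-61) = 25810 - (-26)*(-61) = 25810 - 1*1586 = 25810 - 1586 = 24224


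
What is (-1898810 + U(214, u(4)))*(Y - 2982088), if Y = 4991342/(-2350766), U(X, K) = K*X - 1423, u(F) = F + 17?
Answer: 6644751044483767125/1175383 ≈ 5.6533e+12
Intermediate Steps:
u(F) = 17 + F
U(X, K) = -1423 + K*X
Y = -2495671/1175383 (Y = 4991342*(-1/2350766) = -2495671/1175383 ≈ -2.1233)
(-1898810 + U(214, u(4)))*(Y - 2982088) = (-1898810 + (-1423 + (17 + 4)*214))*(-2495671/1175383 - 2982088) = (-1898810 + (-1423 + 21*214))*(-3505098035375/1175383) = (-1898810 + (-1423 + 4494))*(-3505098035375/1175383) = (-1898810 + 3071)*(-3505098035375/1175383) = -1895739*(-3505098035375/1175383) = 6644751044483767125/1175383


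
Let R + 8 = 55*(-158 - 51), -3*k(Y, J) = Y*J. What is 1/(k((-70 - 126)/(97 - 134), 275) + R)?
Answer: -111/1330733 ≈ -8.3413e-5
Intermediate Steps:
k(Y, J) = -J*Y/3 (k(Y, J) = -Y*J/3 = -J*Y/3)
R = -11503 (R = -8 + 55*(-158 - 51) = -8 + 55*(-209) = -8 - 11495 = -11503)
1/(k((-70 - 126)/(97 - 134), 275) + R) = 1/(-1/3*275*(-70 - 126)/(97 - 134) - 11503) = 1/(-1/3*275*(-196/(-37)) - 11503) = 1/(-1/3*275*(-196*(-1/37)) - 11503) = 1/(-1/3*275*196/37 - 11503) = 1/(-53900/111 - 11503) = 1/(-1330733/111) = -111/1330733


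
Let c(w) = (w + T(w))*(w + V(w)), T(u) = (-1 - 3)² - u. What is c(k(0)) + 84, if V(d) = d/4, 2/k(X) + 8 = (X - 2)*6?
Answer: 82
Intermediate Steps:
k(X) = 2/(-20 + 6*X) (k(X) = 2/(-8 + (X - 2)*6) = 2/(-8 + (-2 + X)*6) = 2/(-8 + (-12 + 6*X)) = 2/(-20 + 6*X))
V(d) = d/4 (V(d) = d*(¼) = d/4)
T(u) = 16 - u (T(u) = (-4)² - u = 16 - u)
c(w) = 20*w (c(w) = (w + (16 - w))*(w + w/4) = 16*(5*w/4) = 20*w)
c(k(0)) + 84 = 20/(-10 + 3*0) + 84 = 20/(-10 + 0) + 84 = 20/(-10) + 84 = 20*(-⅒) + 84 = -2 + 84 = 82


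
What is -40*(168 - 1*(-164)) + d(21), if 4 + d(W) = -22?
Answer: -13306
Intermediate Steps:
d(W) = -26 (d(W) = -4 - 22 = -26)
-40*(168 - 1*(-164)) + d(21) = -40*(168 - 1*(-164)) - 26 = -40*(168 + 164) - 26 = -40*332 - 26 = -13280 - 26 = -13306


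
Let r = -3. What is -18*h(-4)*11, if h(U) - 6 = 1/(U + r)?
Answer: -8118/7 ≈ -1159.7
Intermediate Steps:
h(U) = 6 + 1/(-3 + U) (h(U) = 6 + 1/(U - 3) = 6 + 1/(-3 + U))
-18*h(-4)*11 = -18*(-17 + 6*(-4))/(-3 - 4)*11 = -18*(-17 - 24)/(-7)*11 = -(-18)*(-41)/7*11 = -18*41/7*11 = -738/7*11 = -8118/7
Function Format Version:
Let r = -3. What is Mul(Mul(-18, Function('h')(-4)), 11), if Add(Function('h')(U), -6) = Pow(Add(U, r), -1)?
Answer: Rational(-8118, 7) ≈ -1159.7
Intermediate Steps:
Function('h')(U) = Add(6, Pow(Add(-3, U), -1)) (Function('h')(U) = Add(6, Pow(Add(U, -3), -1)) = Add(6, Pow(Add(-3, U), -1)))
Mul(Mul(-18, Function('h')(-4)), 11) = Mul(Mul(-18, Mul(Pow(Add(-3, -4), -1), Add(-17, Mul(6, -4)))), 11) = Mul(Mul(-18, Mul(Pow(-7, -1), Add(-17, -24))), 11) = Mul(Mul(-18, Mul(Rational(-1, 7), -41)), 11) = Mul(Mul(-18, Rational(41, 7)), 11) = Mul(Rational(-738, 7), 11) = Rational(-8118, 7)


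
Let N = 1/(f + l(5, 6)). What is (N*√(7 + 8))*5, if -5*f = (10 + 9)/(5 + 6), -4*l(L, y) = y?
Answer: -550*√15/203 ≈ -10.493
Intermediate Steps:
l(L, y) = -y/4
f = -19/55 (f = -(10 + 9)/(5*(5 + 6)) = -19/(5*11) = -⅕*19/11 = -19/55 ≈ -0.34545)
N = -110/203 (N = 1/(-19/55 - ¼*6) = 1/(-19/55 - 3/2) = 1/(-203/110) = -110/203 ≈ -0.54187)
(N*√(7 + 8))*5 = -110*√(7 + 8)/203*5 = -110*√15/203*5 = -550*√15/203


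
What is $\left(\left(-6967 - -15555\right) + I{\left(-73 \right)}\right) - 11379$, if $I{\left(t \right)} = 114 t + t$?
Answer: $-11186$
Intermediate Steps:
$I{\left(t \right)} = 115 t$
$\left(\left(-6967 - -15555\right) + I{\left(-73 \right)}\right) - 11379 = \left(\left(-6967 - -15555\right) + 115 \left(-73\right)\right) - 11379 = \left(\left(-6967 + 15555\right) - 8395\right) - 11379 = \left(8588 - 8395\right) - 11379 = 193 - 11379 = -11186$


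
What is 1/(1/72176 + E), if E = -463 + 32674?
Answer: 72176/2324861137 ≈ 3.1045e-5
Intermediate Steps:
E = 32211
1/(1/72176 + E) = 1/(1/72176 + 32211) = 1/(2324861137/72176) = 72176/2324861137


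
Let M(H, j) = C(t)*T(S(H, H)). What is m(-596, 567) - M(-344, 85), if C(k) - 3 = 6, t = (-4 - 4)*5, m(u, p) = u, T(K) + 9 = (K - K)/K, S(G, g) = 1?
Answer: -515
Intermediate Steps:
T(K) = -9 (T(K) = -9 + (K - K)/K = -9 + 0/K = -9 + 0 = -9)
t = -40 (t = -8*5 = -40)
C(k) = 9 (C(k) = 3 + 6 = 9)
M(H, j) = -81 (M(H, j) = 9*(-9) = -81)
m(-596, 567) - M(-344, 85) = -596 - 1*(-81) = -596 + 81 = -515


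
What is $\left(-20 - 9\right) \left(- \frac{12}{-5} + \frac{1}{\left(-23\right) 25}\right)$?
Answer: $- \frac{39991}{575} \approx -69.55$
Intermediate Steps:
$\left(-20 - 9\right) \left(- \frac{12}{-5} + \frac{1}{\left(-23\right) 25}\right) = - 29 \left(\left(-12\right) \left(- \frac{1}{5}\right) - \frac{1}{575}\right) = - 29 \left(\frac{12}{5} - \frac{1}{575}\right) = \left(-29\right) \frac{1379}{575} = - \frac{39991}{575}$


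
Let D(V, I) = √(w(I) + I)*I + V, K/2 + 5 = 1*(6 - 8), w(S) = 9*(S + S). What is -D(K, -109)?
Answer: 14 + 109*I*√2071 ≈ 14.0 + 4960.4*I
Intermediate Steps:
w(S) = 18*S (w(S) = 9*(2*S) = 18*S)
K = -14 (K = -10 + 2*(1*(6 - 8)) = -10 + 2*(1*(-2)) = -10 + 2*(-2) = -10 - 4 = -14)
D(V, I) = V + √19*I^(3/2) (D(V, I) = √(18*I + I)*I + V = √(19*I)*I + V = (√19*√I)*I + V = √19*I^(3/2) + V = V + √19*I^(3/2))
-D(K, -109) = -(-14 + √19*(-109)^(3/2)) = -(-14 + √19*(-109*I*√109)) = -(-14 - 109*I*√2071) = 14 + 109*I*√2071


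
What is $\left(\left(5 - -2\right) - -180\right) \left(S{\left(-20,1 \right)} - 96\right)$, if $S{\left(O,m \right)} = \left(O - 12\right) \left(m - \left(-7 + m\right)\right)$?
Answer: $-59840$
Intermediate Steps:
$S{\left(O,m \right)} = -84 + 7 O$ ($S{\left(O,m \right)} = \left(-12 + O\right) 7 = -84 + 7 O$)
$\left(\left(5 - -2\right) - -180\right) \left(S{\left(-20,1 \right)} - 96\right) = \left(\left(5 - -2\right) - -180\right) \left(\left(-84 + 7 \left(-20\right)\right) - 96\right) = \left(\left(5 + 2\right) + 180\right) \left(\left(-84 - 140\right) - 96\right) = \left(7 + 180\right) \left(-224 - 96\right) = 187 \left(-320\right) = -59840$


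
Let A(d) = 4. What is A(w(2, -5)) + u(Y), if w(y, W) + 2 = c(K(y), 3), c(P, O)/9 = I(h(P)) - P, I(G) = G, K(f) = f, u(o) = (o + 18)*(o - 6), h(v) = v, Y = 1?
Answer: -91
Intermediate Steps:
u(o) = (-6 + o)*(18 + o) (u(o) = (18 + o)*(-6 + o) = (-6 + o)*(18 + o))
c(P, O) = 0 (c(P, O) = 9*(P - P) = 9*0 = 0)
w(y, W) = -2 (w(y, W) = -2 + 0 = -2)
A(w(2, -5)) + u(Y) = 4 + (-108 + 1² + 12*1) = 4 + (-108 + 1 + 12) = 4 - 95 = -91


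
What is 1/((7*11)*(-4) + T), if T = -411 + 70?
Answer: -1/649 ≈ -0.0015408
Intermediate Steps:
T = -341
1/((7*11)*(-4) + T) = 1/((7*11)*(-4) - 341) = 1/(77*(-4) - 341) = 1/(-308 - 341) = 1/(-649) = -1/649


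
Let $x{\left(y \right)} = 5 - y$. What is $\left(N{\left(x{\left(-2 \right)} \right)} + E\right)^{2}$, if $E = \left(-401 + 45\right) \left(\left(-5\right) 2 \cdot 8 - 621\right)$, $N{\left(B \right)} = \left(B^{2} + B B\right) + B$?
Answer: $62330614921$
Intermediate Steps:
$N{\left(B \right)} = B + 2 B^{2}$ ($N{\left(B \right)} = \left(B^{2} + B^{2}\right) + B = 2 B^{2} + B = B + 2 B^{2}$)
$E = 249556$ ($E = - 356 \left(\left(-10\right) 8 - 621\right) = - 356 \left(-80 - 621\right) = \left(-356\right) \left(-701\right) = 249556$)
$\left(N{\left(x{\left(-2 \right)} \right)} + E\right)^{2} = \left(\left(5 - -2\right) \left(1 + 2 \left(5 - -2\right)\right) + 249556\right)^{2} = \left(\left(5 + 2\right) \left(1 + 2 \left(5 + 2\right)\right) + 249556\right)^{2} = \left(7 \left(1 + 2 \cdot 7\right) + 249556\right)^{2} = \left(7 \left(1 + 14\right) + 249556\right)^{2} = \left(7 \cdot 15 + 249556\right)^{2} = \left(105 + 249556\right)^{2} = 249661^{2} = 62330614921$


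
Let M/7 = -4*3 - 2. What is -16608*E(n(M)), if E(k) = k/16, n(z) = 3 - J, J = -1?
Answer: -4152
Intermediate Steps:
M = -98 (M = 7*(-4*3 - 2) = 7*(-12 - 2) = 7*(-14) = -98)
n(z) = 4 (n(z) = 3 - 1*(-1) = 3 + 1 = 4)
E(k) = k/16 (E(k) = k*(1/16) = k/16)
-16608*E(n(M)) = -1038*4 = -16608*1/4 = -4152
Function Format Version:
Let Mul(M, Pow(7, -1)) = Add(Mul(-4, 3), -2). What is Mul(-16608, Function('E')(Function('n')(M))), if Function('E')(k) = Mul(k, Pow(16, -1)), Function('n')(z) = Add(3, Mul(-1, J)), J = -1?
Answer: -4152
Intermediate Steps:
M = -98 (M = Mul(7, Add(Mul(-4, 3), -2)) = Mul(7, Add(-12, -2)) = Mul(7, -14) = -98)
Function('n')(z) = 4 (Function('n')(z) = Add(3, Mul(-1, -1)) = Add(3, 1) = 4)
Function('E')(k) = Mul(Rational(1, 16), k) (Function('E')(k) = Mul(k, Rational(1, 16)) = Mul(Rational(1, 16), k))
Mul(-16608, Function('E')(Function('n')(M))) = Mul(-16608, Mul(Rational(1, 16), 4)) = Mul(-16608, Rational(1, 4)) = -4152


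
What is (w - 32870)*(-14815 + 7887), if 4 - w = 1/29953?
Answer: 6820167751472/29953 ≈ 2.2770e+8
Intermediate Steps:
w = 119811/29953 (w = 4 - 1/29953 = 119811/29953 ≈ 4.0000)
(w - 32870)*(-14815 + 7887) = (119811/29953 - 32870)*(-14815 + 7887) = -984435299/29953*(-6928) = 6820167751472/29953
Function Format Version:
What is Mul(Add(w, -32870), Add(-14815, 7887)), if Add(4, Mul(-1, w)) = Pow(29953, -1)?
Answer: Rational(6820167751472, 29953) ≈ 2.2770e+8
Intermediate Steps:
w = Rational(119811, 29953) (w = Add(4, Mul(-1, Pow(29953, -1))) = Add(4, Mul(-1, Rational(1, 29953))) = Add(4, Rational(-1, 29953)) = Rational(119811, 29953) ≈ 4.0000)
Mul(Add(w, -32870), Add(-14815, 7887)) = Mul(Add(Rational(119811, 29953), -32870), Add(-14815, 7887)) = Mul(Rational(-984435299, 29953), -6928) = Rational(6820167751472, 29953)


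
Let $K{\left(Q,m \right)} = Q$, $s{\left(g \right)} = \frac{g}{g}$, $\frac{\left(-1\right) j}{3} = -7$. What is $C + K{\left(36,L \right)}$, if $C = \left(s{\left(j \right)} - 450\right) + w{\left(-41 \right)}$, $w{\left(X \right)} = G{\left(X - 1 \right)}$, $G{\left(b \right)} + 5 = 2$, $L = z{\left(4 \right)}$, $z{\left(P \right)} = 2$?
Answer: $-416$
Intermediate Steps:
$j = 21$ ($j = \left(-3\right) \left(-7\right) = 21$)
$L = 2$
$G{\left(b \right)} = -3$ ($G{\left(b \right)} = -5 + 2 = -3$)
$s{\left(g \right)} = 1$
$w{\left(X \right)} = -3$
$C = -452$ ($C = \left(1 - 450\right) - 3 = -449 - 3 = -452$)
$C + K{\left(36,L \right)} = -452 + 36 = -416$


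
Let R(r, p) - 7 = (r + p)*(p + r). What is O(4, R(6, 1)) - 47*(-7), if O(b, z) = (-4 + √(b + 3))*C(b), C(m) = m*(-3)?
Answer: 377 - 12*√7 ≈ 345.25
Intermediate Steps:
R(r, p) = 7 + (p + r)² (R(r, p) = 7 + (r + p)*(p + r) = 7 + (p + r)*(p + r) = 7 + (p + r)²)
C(m) = -3*m
O(b, z) = -3*b*(-4 + √(3 + b)) (O(b, z) = (-4 + √(b + 3))*(-3*b) = (-4 + √(3 + b))*(-3*b) = -3*b*(-4 + √(3 + b)))
O(4, R(6, 1)) - 47*(-7) = 3*4*(4 - √(3 + 4)) - 47*(-7) = 3*4*(4 - √7) + 329 = (48 - 12*√7) + 329 = 377 - 12*√7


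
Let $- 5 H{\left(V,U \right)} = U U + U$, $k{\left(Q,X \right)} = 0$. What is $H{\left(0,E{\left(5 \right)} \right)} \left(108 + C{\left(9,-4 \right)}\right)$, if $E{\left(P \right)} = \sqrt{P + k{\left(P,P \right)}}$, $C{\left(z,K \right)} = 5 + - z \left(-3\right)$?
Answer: $-140 - 28 \sqrt{5} \approx -202.61$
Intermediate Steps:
$C{\left(z,K \right)} = 5 + 3 z$
$E{\left(P \right)} = \sqrt{P}$ ($E{\left(P \right)} = \sqrt{P + 0} = \sqrt{P}$)
$H{\left(V,U \right)} = - \frac{U}{5} - \frac{U^{2}}{5}$ ($H{\left(V,U \right)} = - \frac{U U + U}{5} = - \frac{U^{2} + U}{5} = - \frac{U + U^{2}}{5} = - \frac{U}{5} - \frac{U^{2}}{5}$)
$H{\left(0,E{\left(5 \right)} \right)} \left(108 + C{\left(9,-4 \right)}\right) = - \frac{\sqrt{5} \left(1 + \sqrt{5}\right)}{5} \left(108 + \left(5 + 3 \cdot 9\right)\right) = - \frac{\sqrt{5} \left(1 + \sqrt{5}\right)}{5} \left(108 + \left(5 + 27\right)\right) = - \frac{\sqrt{5} \left(1 + \sqrt{5}\right)}{5} \left(108 + 32\right) = - \frac{\sqrt{5} \left(1 + \sqrt{5}\right)}{5} \cdot 140 = - 28 \sqrt{5} \left(1 + \sqrt{5}\right)$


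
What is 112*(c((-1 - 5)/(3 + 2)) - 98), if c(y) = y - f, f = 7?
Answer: -59472/5 ≈ -11894.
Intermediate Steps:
c(y) = -7 + y (c(y) = y - 1*7 = y - 7 = -7 + y)
112*(c((-1 - 5)/(3 + 2)) - 98) = 112*((-7 + (-1 - 5)/(3 + 2)) - 98) = 112*((-7 - 6/5) - 98) = 112*(-41/5 - 98) = 112*(-531/5) = -59472/5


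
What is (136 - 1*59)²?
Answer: 5929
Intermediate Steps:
(136 - 1*59)² = (136 - 59)² = 77² = 5929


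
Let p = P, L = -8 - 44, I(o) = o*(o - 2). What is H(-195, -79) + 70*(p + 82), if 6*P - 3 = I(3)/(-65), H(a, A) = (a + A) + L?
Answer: 70830/13 ≈ 5448.5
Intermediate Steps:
I(o) = o*(-2 + o)
L = -52
H(a, A) = -52 + A + a (H(a, A) = (a + A) - 52 = (A + a) - 52 = -52 + A + a)
P = 32/65 (P = ½ + ((3*(-2 + 3))/(-65))/6 = ½ + ((3*1)*(-1/65))/6 = ½ + (3*(-1/65))/6 = ½ + (⅙)*(-3/65) = ½ - 1/130 = 32/65 ≈ 0.49231)
p = 32/65 ≈ 0.49231
H(-195, -79) + 70*(p + 82) = (-52 - 79 - 195) + 70*(32/65 + 82) = -326 + 70*(5362/65) = -326 + 75068/13 = 70830/13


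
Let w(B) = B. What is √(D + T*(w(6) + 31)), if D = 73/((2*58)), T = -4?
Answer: I*√495755/58 ≈ 12.14*I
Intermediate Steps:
D = 73/116 ≈ 0.62931
√(D + T*(w(6) + 31)) = √(73/116 - 4*(6 + 31)) = √(73/116 - 4*37) = √(73/116 - 148) = √(-17095/116) = I*√495755/58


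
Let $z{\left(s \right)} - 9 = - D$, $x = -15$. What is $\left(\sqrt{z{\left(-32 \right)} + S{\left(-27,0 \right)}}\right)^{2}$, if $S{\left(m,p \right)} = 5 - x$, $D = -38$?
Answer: $67$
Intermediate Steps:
$S{\left(m,p \right)} = 20$ ($S{\left(m,p \right)} = 5 - -15 = 5 + 15 = 20$)
$z{\left(s \right)} = 47$ ($z{\left(s \right)} = 9 - -38 = 9 + 38 = 47$)
$\left(\sqrt{z{\left(-32 \right)} + S{\left(-27,0 \right)}}\right)^{2} = \left(\sqrt{47 + 20}\right)^{2} = \left(\sqrt{67}\right)^{2} = 67$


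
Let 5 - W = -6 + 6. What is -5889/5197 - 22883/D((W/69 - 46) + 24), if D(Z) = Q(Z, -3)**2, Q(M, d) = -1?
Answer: -118928840/5197 ≈ -22884.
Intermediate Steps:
W = 5 (W = 5 - (-6 + 6) = 5 - 1*0 = 5 + 0 = 5)
D(Z) = 1 (D(Z) = (-1)**2 = 1)
-5889/5197 - 22883/D((W/69 - 46) + 24) = -5889/5197 - 22883/1 = -5889*1/5197 - 22883*1 = -5889/5197 - 22883 = -118928840/5197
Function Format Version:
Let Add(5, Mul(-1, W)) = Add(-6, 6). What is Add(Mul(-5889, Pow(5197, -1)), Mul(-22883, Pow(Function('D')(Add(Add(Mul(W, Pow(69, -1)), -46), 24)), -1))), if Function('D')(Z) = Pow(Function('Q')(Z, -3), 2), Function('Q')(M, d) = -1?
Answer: Rational(-118928840, 5197) ≈ -22884.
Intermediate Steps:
W = 5 (W = Add(5, Mul(-1, Add(-6, 6))) = Add(5, Mul(-1, 0)) = Add(5, 0) = 5)
Function('D')(Z) = 1 (Function('D')(Z) = Pow(-1, 2) = 1)
Add(Mul(-5889, Pow(5197, -1)), Mul(-22883, Pow(Function('D')(Add(Add(Mul(W, Pow(69, -1)), -46), 24)), -1))) = Add(Mul(-5889, Pow(5197, -1)), Mul(-22883, Pow(1, -1))) = Add(Mul(-5889, Rational(1, 5197)), Mul(-22883, 1)) = Add(Rational(-5889, 5197), -22883) = Rational(-118928840, 5197)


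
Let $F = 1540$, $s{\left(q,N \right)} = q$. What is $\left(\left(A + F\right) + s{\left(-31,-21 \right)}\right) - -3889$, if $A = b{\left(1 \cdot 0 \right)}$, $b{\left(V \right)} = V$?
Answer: $5398$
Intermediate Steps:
$A = 0$ ($A = 1 \cdot 0 = 0$)
$\left(\left(A + F\right) + s{\left(-31,-21 \right)}\right) - -3889 = \left(\left(0 + 1540\right) - 31\right) - -3889 = \left(1540 - 31\right) + 3889 = 1509 + 3889 = 5398$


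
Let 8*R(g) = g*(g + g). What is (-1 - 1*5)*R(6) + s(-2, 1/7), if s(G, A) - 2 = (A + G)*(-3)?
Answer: -325/7 ≈ -46.429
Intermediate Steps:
R(g) = g**2/4 (R(g) = (g*(g + g))/8 = (g*(2*g))/8 = (2*g**2)/8 = g**2/4)
s(G, A) = 2 - 3*A - 3*G (s(G, A) = 2 + (A + G)*(-3) = 2 + (-3*A - 3*G) = 2 - 3*A - 3*G)
(-1 - 1*5)*R(6) + s(-2, 1/7) = (-1 - 1*5)*((1/4)*6**2) + (2 - 3/7 - 3*(-2)) = (-1 - 5)*((1/4)*36) + (2 - 3*1/7 + 6) = -6*9 + (2 - 3/7 + 6) = -54 + 53/7 = -325/7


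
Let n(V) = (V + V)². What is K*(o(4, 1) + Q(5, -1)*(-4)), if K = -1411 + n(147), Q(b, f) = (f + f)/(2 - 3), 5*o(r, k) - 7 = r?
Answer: -493145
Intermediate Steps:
o(r, k) = 7/5 + r/5
Q(b, f) = -2*f (Q(b, f) = (2*f)/(-1) = (2*f)*(-1) = -2*f)
n(V) = 4*V² (n(V) = (2*V)² = 4*V²)
K = 85025 (K = -1411 + 4*147² = -1411 + 4*21609 = -1411 + 86436 = 85025)
K*(o(4, 1) + Q(5, -1)*(-4)) = 85025*((7/5 + (⅕)*4) - 2*(-1)*(-4)) = 85025*((7/5 + ⅘) + 2*(-4)) = 85025*(11/5 - 8) = 85025*(-29/5) = -493145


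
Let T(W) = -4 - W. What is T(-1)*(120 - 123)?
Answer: 9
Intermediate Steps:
T(-1)*(120 - 123) = (-4 - 1*(-1))*(120 - 123) = (-4 + 1)*(-3) = -3*(-3) = 9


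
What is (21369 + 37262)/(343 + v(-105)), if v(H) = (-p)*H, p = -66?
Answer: -58631/6587 ≈ -8.9010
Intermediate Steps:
v(H) = 66*H (v(H) = (-1*(-66))*H = 66*H)
(21369 + 37262)/(343 + v(-105)) = (21369 + 37262)/(343 + 66*(-105)) = 58631/(343 - 6930) = 58631/(-6587) = 58631*(-1/6587) = -58631/6587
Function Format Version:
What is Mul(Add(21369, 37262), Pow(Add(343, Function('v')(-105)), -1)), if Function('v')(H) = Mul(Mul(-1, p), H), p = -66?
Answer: Rational(-58631, 6587) ≈ -8.9010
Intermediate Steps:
Function('v')(H) = Mul(66, H) (Function('v')(H) = Mul(Mul(-1, -66), H) = Mul(66, H))
Mul(Add(21369, 37262), Pow(Add(343, Function('v')(-105)), -1)) = Mul(Add(21369, 37262), Pow(Add(343, Mul(66, -105)), -1)) = Mul(58631, Pow(Add(343, -6930), -1)) = Mul(58631, Pow(-6587, -1)) = Mul(58631, Rational(-1, 6587)) = Rational(-58631, 6587)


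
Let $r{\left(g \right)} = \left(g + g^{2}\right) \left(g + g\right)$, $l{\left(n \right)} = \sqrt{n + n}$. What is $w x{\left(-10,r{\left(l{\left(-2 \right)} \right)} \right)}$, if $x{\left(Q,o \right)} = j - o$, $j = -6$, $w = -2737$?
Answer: $-5474 - 43792 i \approx -5474.0 - 43792.0 i$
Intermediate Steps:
$l{\left(n \right)} = \sqrt{2} \sqrt{n}$ ($l{\left(n \right)} = \sqrt{2 n} = \sqrt{2} \sqrt{n}$)
$r{\left(g \right)} = 2 g \left(g + g^{2}\right)$ ($r{\left(g \right)} = \left(g + g^{2}\right) 2 g = 2 g \left(g + g^{2}\right)$)
$x{\left(Q,o \right)} = -6 - o$
$w x{\left(-10,r{\left(l{\left(-2 \right)} \right)} \right)} = - 2737 \left(-6 - 2 \left(\sqrt{2} \sqrt{-2}\right)^{2} \left(1 + \sqrt{2} \sqrt{-2}\right)\right) = - 2737 \left(-6 - 2 \left(\sqrt{2} i \sqrt{2}\right)^{2} \left(1 + \sqrt{2} i \sqrt{2}\right)\right) = - 2737 \left(-6 - 2 \left(2 i\right)^{2} \left(1 + 2 i\right)\right) = - 2737 \left(-6 - 2 \left(-4\right) \left(1 + 2 i\right)\right) = - 2737 \left(-6 - \left(-8 - 16 i\right)\right) = - 2737 \left(-6 + \left(8 + 16 i\right)\right) = - 2737 \left(2 + 16 i\right) = -5474 - 43792 i$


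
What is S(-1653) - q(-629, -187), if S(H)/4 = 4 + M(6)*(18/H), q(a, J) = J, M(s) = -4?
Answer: 111949/551 ≈ 203.17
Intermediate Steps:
S(H) = 16 - 288/H (S(H) = 4*(4 - 72/H) = 16 - 288/H)
S(-1653) - q(-629, -187) = (16 - 288/(-1653)) - 1*(-187) = (16 - 288*(-1/1653)) + 187 = (16 + 96/551) + 187 = 8912/551 + 187 = 111949/551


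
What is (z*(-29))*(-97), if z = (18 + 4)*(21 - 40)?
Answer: -1175834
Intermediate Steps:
z = -418 (z = 22*(-19) = -418)
(z*(-29))*(-97) = -418*(-29)*(-97) = 12122*(-97) = -1175834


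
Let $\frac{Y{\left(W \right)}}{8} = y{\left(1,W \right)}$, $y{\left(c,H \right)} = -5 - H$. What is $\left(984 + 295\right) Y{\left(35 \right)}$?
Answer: $-409280$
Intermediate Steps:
$Y{\left(W \right)} = -40 - 8 W$ ($Y{\left(W \right)} = 8 \left(-5 - W\right) = -40 - 8 W$)
$\left(984 + 295\right) Y{\left(35 \right)} = \left(984 + 295\right) \left(-40 - 280\right) = 1279 \left(-40 - 280\right) = 1279 \left(-320\right) = -409280$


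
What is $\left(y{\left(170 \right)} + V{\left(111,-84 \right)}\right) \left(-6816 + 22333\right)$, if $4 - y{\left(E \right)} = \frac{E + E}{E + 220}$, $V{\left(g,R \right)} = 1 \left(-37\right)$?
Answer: $- \frac{20497957}{39} \approx -5.2559 \cdot 10^{5}$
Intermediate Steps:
$V{\left(g,R \right)} = -37$
$y{\left(E \right)} = 4 - \frac{2 E}{220 + E}$ ($y{\left(E \right)} = 4 - \frac{E + E}{E + 220} = 4 - \frac{2 E}{220 + E}$)
$\left(y{\left(170 \right)} + V{\left(111,-84 \right)}\right) \left(-6816 + 22333\right) = \left(\frac{2 \left(440 + 170\right)}{220 + 170} - 37\right) \left(-6816 + 22333\right) = \left(2 \cdot \frac{1}{390} \cdot 610 - 37\right) 15517 = \left(\frac{122}{39} - 37\right) 15517 = \left(- \frac{1321}{39}\right) 15517 = - \frac{20497957}{39}$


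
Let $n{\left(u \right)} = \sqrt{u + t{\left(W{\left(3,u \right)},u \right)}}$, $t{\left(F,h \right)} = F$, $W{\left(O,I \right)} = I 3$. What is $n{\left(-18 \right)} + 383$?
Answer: $383 + 6 i \sqrt{2} \approx 383.0 + 8.4853 i$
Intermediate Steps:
$W{\left(O,I \right)} = 3 I$
$n{\left(u \right)} = 2 \sqrt{u}$ ($n{\left(u \right)} = \sqrt{u + 3 u} = \sqrt{4 u} = 2 \sqrt{u}$)
$n{\left(-18 \right)} + 383 = 2 \sqrt{-18} + 383 = 2 \cdot 3 i \sqrt{2} + 383 = 6 i \sqrt{2} + 383 = 383 + 6 i \sqrt{2}$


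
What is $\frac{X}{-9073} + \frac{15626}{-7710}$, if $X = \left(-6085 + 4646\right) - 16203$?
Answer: $- \frac{2877439}{34976415} \approx -0.082268$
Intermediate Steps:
$X = -17642$ ($X = -1439 - 16203 = -17642$)
$\frac{X}{-9073} + \frac{15626}{-7710} = - \frac{17642}{-9073} + \frac{15626}{-7710} = \left(-17642\right) \left(- \frac{1}{9073}\right) + 15626 \left(- \frac{1}{7710}\right) = \frac{17642}{9073} - \frac{7813}{3855} = - \frac{2877439}{34976415}$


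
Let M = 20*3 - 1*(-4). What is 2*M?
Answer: 128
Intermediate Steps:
M = 64 (M = 60 + 4 = 64)
2*M = 2*64 = 128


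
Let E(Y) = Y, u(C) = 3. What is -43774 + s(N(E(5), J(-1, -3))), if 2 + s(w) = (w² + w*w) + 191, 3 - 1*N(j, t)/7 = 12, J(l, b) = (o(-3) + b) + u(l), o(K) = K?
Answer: -35647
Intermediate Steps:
J(l, b) = b (J(l, b) = (-3 + b) + 3 = b)
N(j, t) = -63 (N(j, t) = 21 - 7*12 = 21 - 84 = -63)
s(w) = 189 + 2*w² (s(w) = -2 + ((w² + w*w) + 191) = -2 + ((w² + w²) + 191) = -2 + (2*w² + 191) = -2 + (191 + 2*w²) = 189 + 2*w²)
-43774 + s(N(E(5), J(-1, -3))) = -43774 + (189 + 2*(-63)²) = -43774 + (189 + 2*3969) = -43774 + (189 + 7938) = -43774 + 8127 = -35647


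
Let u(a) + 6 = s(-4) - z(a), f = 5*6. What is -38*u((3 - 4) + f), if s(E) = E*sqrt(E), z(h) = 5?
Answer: 418 + 304*I ≈ 418.0 + 304.0*I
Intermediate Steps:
f = 30
s(E) = E**(3/2)
u(a) = -11 - 8*I (u(a) = -6 + ((-4)**(3/2) - 1*5) = -6 + (-8*I - 5) = -6 + (-5 - 8*I) = -11 - 8*I)
-38*u((3 - 4) + f) = -38*(-11 - 8*I) = 418 + 304*I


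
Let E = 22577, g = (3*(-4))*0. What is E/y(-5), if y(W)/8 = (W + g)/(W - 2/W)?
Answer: 519271/200 ≈ 2596.4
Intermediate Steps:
g = 0 (g = -12*0 = 0)
y(W) = 8*W/(W - 2/W) (y(W) = 8*((W + 0)/(W - 2/W)) = 8*(W/(W - 2/W)) = 8*W/(W - 2/W))
E/y(-5) = 22577/(8*(-5)**2/(-2 + (-5)**2)) = 22577/(8*25/(-2 + 25)) = 22577/(8*25/23) = 22577/(8*25*(1/23)) = 22577/(200/23) = (23/200)*22577 = 519271/200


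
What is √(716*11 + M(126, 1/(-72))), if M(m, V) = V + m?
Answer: √1152286/12 ≈ 89.454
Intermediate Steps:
√(716*11 + M(126, 1/(-72))) = √(716*11 + (1/(-72) + 126)) = √(7876 + (-1/72 + 126)) = √(7876 + 9071/72) = √(576143/72) = √1152286/12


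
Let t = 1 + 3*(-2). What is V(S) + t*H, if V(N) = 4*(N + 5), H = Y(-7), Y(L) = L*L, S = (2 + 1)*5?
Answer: -165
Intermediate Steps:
S = 15 (S = 3*5 = 15)
Y(L) = L²
H = 49 (H = (-7)² = 49)
V(N) = 20 + 4*N (V(N) = 4*(5 + N) = 20 + 4*N)
t = -5 (t = 1 - 6 = -5)
V(S) + t*H = (20 + 4*15) - 5*49 = (20 + 60) - 245 = 80 - 245 = -165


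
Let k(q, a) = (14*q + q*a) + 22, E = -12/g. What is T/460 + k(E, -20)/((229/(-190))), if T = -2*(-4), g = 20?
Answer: -558902/26335 ≈ -21.223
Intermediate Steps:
T = 8
E = -⅗ (E = -12/20 = -12*1/20 = -⅗ ≈ -0.60000)
k(q, a) = 22 + 14*q + a*q (k(q, a) = (14*q + a*q) + 22 = 22 + 14*q + a*q)
T/460 + k(E, -20)/((229/(-190))) = 8/460 + (22 + 14*(-⅗) - 20*(-⅗))/((229/(-190))) = 8*(1/460) + (22 - 42/5 + 12)/((229*(-1/190))) = 2/115 + 128/(5*(-229/190)) = 2/115 + (128/5)*(-190/229) = 2/115 - 4864/229 = -558902/26335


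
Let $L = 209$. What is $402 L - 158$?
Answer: $83860$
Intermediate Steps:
$402 L - 158 = 402 \cdot 209 - 158 = 84018 + \left(-194 + \left(-75 + 111\right)\right) = 84018 + \left(-194 + 36\right) = 84018 - 158 = 83860$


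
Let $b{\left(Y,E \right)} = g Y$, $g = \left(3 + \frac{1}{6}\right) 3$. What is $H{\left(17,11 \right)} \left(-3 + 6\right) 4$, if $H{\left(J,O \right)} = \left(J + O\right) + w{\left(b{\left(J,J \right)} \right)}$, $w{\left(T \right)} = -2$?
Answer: $312$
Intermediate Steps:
$g = \frac{19}{2}$ ($g = \left(3 + \frac{1}{6}\right) 3 = \frac{19}{6} \cdot 3 = \frac{19}{2} \approx 9.5$)
$b{\left(Y,E \right)} = \frac{19 Y}{2}$
$H{\left(J,O \right)} = -2 + J + O$ ($H{\left(J,O \right)} = \left(J + O\right) - 2 = -2 + J + O$)
$H{\left(17,11 \right)} \left(-3 + 6\right) 4 = \left(-2 + 17 + 11\right) \left(-3 + 6\right) 4 = 26 \cdot 3 \cdot 4 = 26 \cdot 12 = 312$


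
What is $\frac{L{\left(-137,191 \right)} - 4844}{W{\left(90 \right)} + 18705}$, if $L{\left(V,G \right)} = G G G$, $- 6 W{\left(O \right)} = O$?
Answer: $\frac{2321009}{6230} \approx 372.55$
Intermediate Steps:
$W{\left(O \right)} = - \frac{O}{6}$
$L{\left(V,G \right)} = G^{3}$ ($L{\left(V,G \right)} = G^{2} G = G^{3}$)
$\frac{L{\left(-137,191 \right)} - 4844}{W{\left(90 \right)} + 18705} = \frac{191^{3} - 4844}{\left(- \frac{1}{6}\right) 90 + 18705} = \frac{6967871 - 4844}{-15 + 18705} = \frac{6963027}{18690} = 6963027 \cdot \frac{1}{18690} = \frac{2321009}{6230}$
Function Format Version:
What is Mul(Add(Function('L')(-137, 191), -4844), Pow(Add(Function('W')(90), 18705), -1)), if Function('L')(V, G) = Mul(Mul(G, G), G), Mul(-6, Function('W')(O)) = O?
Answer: Rational(2321009, 6230) ≈ 372.55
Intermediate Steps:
Function('W')(O) = Mul(Rational(-1, 6), O)
Function('L')(V, G) = Pow(G, 3) (Function('L')(V, G) = Mul(Pow(G, 2), G) = Pow(G, 3))
Mul(Add(Function('L')(-137, 191), -4844), Pow(Add(Function('W')(90), 18705), -1)) = Mul(Add(Pow(191, 3), -4844), Pow(Add(Mul(Rational(-1, 6), 90), 18705), -1)) = Mul(Add(6967871, -4844), Pow(Add(-15, 18705), -1)) = Mul(6963027, Pow(18690, -1)) = Mul(6963027, Rational(1, 18690)) = Rational(2321009, 6230)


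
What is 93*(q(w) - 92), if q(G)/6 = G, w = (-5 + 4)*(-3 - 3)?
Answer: -5208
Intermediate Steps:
w = 6 (w = -1*(-6) = 6)
q(G) = 6*G
93*(q(w) - 92) = 93*(6*6 - 92) = 93*(36 - 92) = 93*(-56) = -5208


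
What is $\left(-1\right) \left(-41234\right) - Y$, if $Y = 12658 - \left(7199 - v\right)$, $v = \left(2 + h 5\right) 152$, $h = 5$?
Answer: $31671$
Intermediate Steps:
$v = 4104$ ($v = \left(2 + 5 \cdot 5\right) 152 = \left(2 + 25\right) 152 = 27 \cdot 152 = 4104$)
$Y = 9563$ ($Y = 12658 - \left(7199 - 4104\right) = 12658 - 3095 = 9563$)
$\left(-1\right) \left(-41234\right) - Y = \left(-1\right) \left(-41234\right) - 9563 = 41234 - 9563 = 31671$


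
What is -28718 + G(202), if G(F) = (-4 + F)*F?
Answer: 11278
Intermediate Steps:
G(F) = F*(-4 + F)
-28718 + G(202) = -28718 + 202*(-4 + 202) = -28718 + 202*198 = -28718 + 39996 = 11278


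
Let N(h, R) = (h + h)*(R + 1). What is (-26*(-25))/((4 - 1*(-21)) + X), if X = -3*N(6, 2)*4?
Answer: -650/407 ≈ -1.5971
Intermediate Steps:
N(h, R) = 2*h*(1 + R) (N(h, R) = (2*h)*(1 + R) = 2*h*(1 + R))
X = -432 (X = -6*6*(1 + 2)*4 = -6*6*3*4 = -3*36*4 = -108*4 = -432)
(-26*(-25))/((4 - 1*(-21)) + X) = (-26*(-25))/((4 - 1*(-21)) - 432) = 650/((4 + 21) - 432) = 650/(25 - 432) = 650/(-407) = 650*(-1/407) = -650/407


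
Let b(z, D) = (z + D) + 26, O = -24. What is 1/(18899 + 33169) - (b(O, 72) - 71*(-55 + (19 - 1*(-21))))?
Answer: -59305451/52068 ≈ -1139.0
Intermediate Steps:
b(z, D) = 26 + D + z (b(z, D) = (D + z) + 26 = 26 + D + z)
1/(18899 + 33169) - (b(O, 72) - 71*(-55 + (19 - 1*(-21)))) = 1/(18899 + 33169) - ((26 + 72 - 24) - 71*(-55 + (19 - 1*(-21)))) = 1/52068 - (74 - 71*(-55 + (19 + 21))) = 1/52068 - (74 - 71*(-55 + 40)) = 1/52068 - (74 - 71*(-15)) = 1/52068 - (74 + 1065) = 1/52068 - 1*1139 = 1/52068 - 1139 = -59305451/52068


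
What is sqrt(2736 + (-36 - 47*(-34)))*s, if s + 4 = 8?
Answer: 4*sqrt(4298) ≈ 262.24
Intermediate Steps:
s = 4 (s = -4 + 8 = 4)
sqrt(2736 + (-36 - 47*(-34)))*s = sqrt(2736 + (-36 - 47*(-34)))*4 = sqrt(2736 + (-36 + 1598))*4 = sqrt(2736 + 1562)*4 = sqrt(4298)*4 = 4*sqrt(4298)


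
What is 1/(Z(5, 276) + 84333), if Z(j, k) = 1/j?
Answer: 5/421666 ≈ 1.1858e-5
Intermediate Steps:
1/(Z(5, 276) + 84333) = 1/(1/5 + 84333) = 1/(421666/5) = 5/421666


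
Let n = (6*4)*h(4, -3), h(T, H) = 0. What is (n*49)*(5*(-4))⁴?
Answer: 0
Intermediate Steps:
n = 0 (n = (6*4)*0 = 24*0 = 0)
(n*49)*(5*(-4))⁴ = (0*49)*(5*(-4))⁴ = 0*(-20)⁴ = 0*160000 = 0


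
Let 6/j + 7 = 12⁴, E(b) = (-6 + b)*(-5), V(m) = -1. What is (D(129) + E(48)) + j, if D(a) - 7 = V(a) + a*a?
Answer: 340722579/20729 ≈ 16437.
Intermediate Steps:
E(b) = 30 - 5*b
D(a) = 6 + a² (D(a) = 7 + (-1 + a*a) = 7 + (-1 + a²) = 6 + a²)
j = 6/20729 (j = 6/(-7 + 12⁴) = 6/(-7 + 20736) = 6/20729 ≈ 0.00028945)
(D(129) + E(48)) + j = ((6 + 129²) + (30 - 5*48)) + 6/20729 = ((6 + 16641) + (30 - 240)) + 6/20729 = (16647 - 210) + 6/20729 = 16437 + 6/20729 = 340722579/20729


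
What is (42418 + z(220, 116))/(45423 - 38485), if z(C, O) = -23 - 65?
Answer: 21165/3469 ≈ 6.1012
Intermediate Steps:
z(C, O) = -88
(42418 + z(220, 116))/(45423 - 38485) = (42418 - 88)/(45423 - 38485) = 42330/6938 = 42330*(1/6938) = 21165/3469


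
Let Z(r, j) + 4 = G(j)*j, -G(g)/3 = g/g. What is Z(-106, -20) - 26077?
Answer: -26021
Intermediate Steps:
G(g) = -3 (G(g) = -3*g/g = -3*1 = -3)
Z(r, j) = -4 - 3*j
Z(-106, -20) - 26077 = (-4 - 3*(-20)) - 26077 = (-4 + 60) - 26077 = 56 - 26077 = -26021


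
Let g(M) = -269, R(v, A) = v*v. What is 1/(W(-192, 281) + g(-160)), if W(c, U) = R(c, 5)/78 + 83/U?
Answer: 3653/744886 ≈ 0.0049041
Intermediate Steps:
R(v, A) = v**2
W(c, U) = 83/U + c**2/78 (W(c, U) = c**2/78 + 83/U = 83/U + c**2/78)
1/(W(-192, 281) + g(-160)) = 1/((83/281 + (1/78)*(-192)**2) - 269) = 1/((83*(1/281) + (1/78)*36864) - 269) = 1/((83/281 + 6144/13) - 269) = 1/(1727543/3653 - 269) = 1/(744886/3653) = 3653/744886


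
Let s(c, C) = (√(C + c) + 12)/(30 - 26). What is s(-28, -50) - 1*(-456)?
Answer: 459 + I*√78/4 ≈ 459.0 + 2.2079*I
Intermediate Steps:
s(c, C) = 3 + √(C + c)/4 (s(c, C) = (12 + √(C + c))/4 = (12 + √(C + c))*(¼) = 3 + √(C + c)/4)
s(-28, -50) - 1*(-456) = (3 + √(-50 - 28)/4) - 1*(-456) = (3 + √(-78)/4) + 456 = (3 + (I*√78)/4) + 456 = (3 + I*√78/4) + 456 = 459 + I*√78/4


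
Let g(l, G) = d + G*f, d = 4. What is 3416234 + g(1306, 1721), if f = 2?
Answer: 3419680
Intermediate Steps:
g(l, G) = 4 + 2*G (g(l, G) = 4 + G*2 = 4 + 2*G)
3416234 + g(1306, 1721) = 3416234 + (4 + 2*1721) = 3416234 + (4 + 3442) = 3416234 + 3446 = 3419680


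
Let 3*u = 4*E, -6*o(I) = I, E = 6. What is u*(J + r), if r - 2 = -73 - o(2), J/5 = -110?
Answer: -14896/3 ≈ -4965.3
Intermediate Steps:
o(I) = -I/6
J = -550 (J = 5*(-110) = -550)
u = 8 (u = (4*6)/3 = (1/3)*24 = 8)
r = -212/3 (r = 2 + (-73 - (-1)*2/6) = 2 + (-73 - 1*(-1/3)) = 2 + (-73 + 1/3) = 2 - 218/3 = -212/3 ≈ -70.667)
u*(J + r) = 8*(-550 - 212/3) = 8*(-1862/3) = -14896/3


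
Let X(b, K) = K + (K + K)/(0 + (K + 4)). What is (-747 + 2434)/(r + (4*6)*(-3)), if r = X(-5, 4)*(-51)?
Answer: -1687/327 ≈ -5.1590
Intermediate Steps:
X(b, K) = K + 2*K/(4 + K) (X(b, K) = K + (2*K)/(0 + (4 + K)) = K + (2*K)/(4 + K) = K + 2*K/(4 + K))
r = -255 (r = (4*(6 + 4)/(4 + 4))*(-51) = (4*10/8)*(-51) = (4*(⅛)*10)*(-51) = 5*(-51) = -255)
(-747 + 2434)/(r + (4*6)*(-3)) = (-747 + 2434)/(-255 + (4*6)*(-3)) = 1687/(-255 + 24*(-3)) = 1687/(-255 - 72) = 1687/(-327) = 1687*(-1/327) = -1687/327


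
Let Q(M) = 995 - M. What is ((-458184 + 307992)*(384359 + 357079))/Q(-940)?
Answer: -12373117344/215 ≈ -5.7549e+7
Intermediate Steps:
((-458184 + 307992)*(384359 + 357079))/Q(-940) = ((-458184 + 307992)*(384359 + 357079))/(995 - 1*(-940)) = (-150192*741438)/(995 + 940) = -111358056096/1935 = -111358056096*1/1935 = -12373117344/215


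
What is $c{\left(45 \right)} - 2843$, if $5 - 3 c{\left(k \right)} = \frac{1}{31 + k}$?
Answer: $- \frac{647825}{228} \approx -2841.3$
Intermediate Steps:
$c{\left(k \right)} = \frac{5}{3} - \frac{1}{3 \left(31 + k\right)}$
$c{\left(45 \right)} - 2843 = \frac{154 + 5 \cdot 45}{3 \left(31 + 45\right)} - 2843 = \frac{154 + 225}{3 \cdot 76} - 2843 = \frac{1}{3} \cdot \frac{1}{76} \cdot 379 - 2843 = \frac{379}{228} - 2843 = - \frac{647825}{228}$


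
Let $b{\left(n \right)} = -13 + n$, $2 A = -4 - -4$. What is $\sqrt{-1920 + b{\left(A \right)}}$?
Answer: $i \sqrt{1933} \approx 43.966 i$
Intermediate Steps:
$A = 0$ ($A = \frac{-4 - -4}{2} = \frac{-4 + 4}{2} = \frac{1}{2} \cdot 0 = 0$)
$\sqrt{-1920 + b{\left(A \right)}} = \sqrt{-1920 + \left(-13 + 0\right)} = \sqrt{-1920 - 13} = \sqrt{-1933} = i \sqrt{1933}$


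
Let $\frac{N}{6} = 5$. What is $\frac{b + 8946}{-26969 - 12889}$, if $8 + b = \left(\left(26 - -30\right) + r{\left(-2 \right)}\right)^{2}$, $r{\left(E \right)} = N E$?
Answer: $- \frac{4477}{19929} \approx -0.22465$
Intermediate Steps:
$N = 30$ ($N = 6 \cdot 5 = 30$)
$r{\left(E \right)} = 30 E$
$b = 8$ ($b = -8 + \left(\left(26 - -30\right) + 30 \left(-2\right)\right)^{2} = -8 + \left(\left(26 + 30\right) - 60\right)^{2} = -8 + \left(56 - 60\right)^{2} = -8 + \left(-4\right)^{2} = -8 + 16 = 8$)
$\frac{b + 8946}{-26969 - 12889} = \frac{8 + 8946}{-26969 - 12889} = \frac{8954}{-39858} = 8954 \left(- \frac{1}{39858}\right) = - \frac{4477}{19929}$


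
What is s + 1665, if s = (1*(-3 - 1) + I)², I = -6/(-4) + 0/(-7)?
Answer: 6685/4 ≈ 1671.3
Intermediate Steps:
I = 3/2 (I = -6*(-¼) + 0*(-⅐) = 3/2 + 0 = 3/2 ≈ 1.5000)
s = 25/4 (s = (1*(-3 - 1) + 3/2)² = (1*(-4) + 3/2)² = (-4 + 3/2)² = (-5/2)² = 25/4 ≈ 6.2500)
s + 1665 = 25/4 + 1665 = 6685/4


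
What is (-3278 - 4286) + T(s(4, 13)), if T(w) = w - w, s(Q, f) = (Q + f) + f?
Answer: -7564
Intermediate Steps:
s(Q, f) = Q + 2*f
T(w) = 0
(-3278 - 4286) + T(s(4, 13)) = (-3278 - 4286) + 0 = -7564 + 0 = -7564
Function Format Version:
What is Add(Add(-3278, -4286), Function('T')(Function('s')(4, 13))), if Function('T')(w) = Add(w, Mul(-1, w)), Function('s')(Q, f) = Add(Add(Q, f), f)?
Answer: -7564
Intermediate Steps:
Function('s')(Q, f) = Add(Q, Mul(2, f))
Function('T')(w) = 0
Add(Add(-3278, -4286), Function('T')(Function('s')(4, 13))) = Add(Add(-3278, -4286), 0) = Add(-7564, 0) = -7564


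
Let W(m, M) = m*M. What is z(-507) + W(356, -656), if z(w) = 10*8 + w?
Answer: -233963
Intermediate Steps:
W(m, M) = M*m
z(w) = 80 + w
z(-507) + W(356, -656) = (80 - 507) - 656*356 = -427 - 233536 = -233963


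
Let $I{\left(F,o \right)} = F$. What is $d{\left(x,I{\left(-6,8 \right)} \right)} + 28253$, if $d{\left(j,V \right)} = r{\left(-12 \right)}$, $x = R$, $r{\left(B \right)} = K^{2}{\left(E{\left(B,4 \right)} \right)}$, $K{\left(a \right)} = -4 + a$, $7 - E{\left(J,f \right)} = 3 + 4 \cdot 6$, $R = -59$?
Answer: $28829$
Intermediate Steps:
$E{\left(J,f \right)} = -20$ ($E{\left(J,f \right)} = 7 - \left(3 + 4 \cdot 6\right) = 7 - \left(3 + 24\right) = 7 - 27 = -20$)
$r{\left(B \right)} = 576$ ($r{\left(B \right)} = \left(-4 - 20\right)^{2} = \left(-24\right)^{2} = 576$)
$x = -59$
$d{\left(j,V \right)} = 576$
$d{\left(x,I{\left(-6,8 \right)} \right)} + 28253 = 576 + 28253 = 28829$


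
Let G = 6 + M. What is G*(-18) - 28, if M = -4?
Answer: -64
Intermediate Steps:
G = 2 (G = 6 - 4 = 2)
G*(-18) - 28 = 2*(-18) - 28 = -36 - 28 = -64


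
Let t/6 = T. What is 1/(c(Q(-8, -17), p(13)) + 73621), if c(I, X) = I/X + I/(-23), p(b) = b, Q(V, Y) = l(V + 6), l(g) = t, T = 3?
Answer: 299/22012859 ≈ 1.3583e-5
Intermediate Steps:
t = 18 (t = 6*3 = 18)
l(g) = 18
Q(V, Y) = 18
c(I, X) = -I/23 + I/X (c(I, X) = I/X + I*(-1/23) = I/X - I/23 = -I/23 + I/X)
1/(c(Q(-8, -17), p(13)) + 73621) = 1/((-1/23*18 + 18/13) + 73621) = 1/((-18/23 + 18*(1/13)) + 73621) = 1/((-18/23 + 18/13) + 73621) = 1/(180/299 + 73621) = 1/(22012859/299) = 299/22012859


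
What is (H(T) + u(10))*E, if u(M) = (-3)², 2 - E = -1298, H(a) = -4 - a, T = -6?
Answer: 14300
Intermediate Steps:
E = 1300 (E = 2 - 1*(-1298) = 2 + 1298 = 1300)
u(M) = 9
(H(T) + u(10))*E = ((-4 - 1*(-6)) + 9)*1300 = ((-4 + 6) + 9)*1300 = (2 + 9)*1300 = 11*1300 = 14300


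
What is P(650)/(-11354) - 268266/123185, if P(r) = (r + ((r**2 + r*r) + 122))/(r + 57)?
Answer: -1128816091884/494420120215 ≈ -2.2831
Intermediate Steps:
P(r) = (122 + r + 2*r**2)/(57 + r) (P(r) = (r + ((r**2 + r**2) + 122))/(57 + r) = (r + (2*r**2 + 122))/(57 + r) = (r + (122 + 2*r**2))/(57 + r) = (122 + r + 2*r**2)/(57 + r))
P(650)/(-11354) - 268266/123185 = ((122 + 650 + 2*650**2)/(57 + 650))/(-11354) - 268266/123185 = ((122 + 650 + 2*422500)/707)*(-1/11354) - 268266*1/123185 = ((122 + 650 + 845000)/707)*(-1/11354) - 268266/123185 = ((1/707)*845772)*(-1/11354) - 268266/123185 = (845772/707)*(-1/11354) - 268266/123185 = -422886/4013639 - 268266/123185 = -1128816091884/494420120215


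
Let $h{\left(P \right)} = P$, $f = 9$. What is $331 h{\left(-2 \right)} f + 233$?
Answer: $-5725$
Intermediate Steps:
$331 h{\left(-2 \right)} f + 233 = 331 \left(\left(-2\right) 9\right) + 233 = 331 \left(-18\right) + 233 = -5958 + 233 = -5725$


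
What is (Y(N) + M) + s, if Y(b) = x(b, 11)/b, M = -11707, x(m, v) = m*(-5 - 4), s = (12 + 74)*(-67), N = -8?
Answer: -17478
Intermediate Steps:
s = -5762 (s = 86*(-67) = -5762)
x(m, v) = -9*m (x(m, v) = m*(-9) = -9*m)
Y(b) = -9 (Y(b) = (-9*b)/b = -9)
(Y(N) + M) + s = (-9 - 11707) - 5762 = -11716 - 5762 = -17478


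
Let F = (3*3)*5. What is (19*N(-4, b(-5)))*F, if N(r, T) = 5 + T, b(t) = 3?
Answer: 6840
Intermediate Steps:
F = 45 (F = 9*5 = 45)
(19*N(-4, b(-5)))*F = (19*(5 + 3))*45 = (19*8)*45 = 152*45 = 6840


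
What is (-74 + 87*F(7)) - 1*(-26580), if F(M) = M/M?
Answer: 26593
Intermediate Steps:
F(M) = 1
(-74 + 87*F(7)) - 1*(-26580) = (-74 + 87*1) - 1*(-26580) = (-74 + 87) + 26580 = 13 + 26580 = 26593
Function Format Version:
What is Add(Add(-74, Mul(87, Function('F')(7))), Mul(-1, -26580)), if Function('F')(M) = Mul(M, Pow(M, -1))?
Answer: 26593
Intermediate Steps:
Function('F')(M) = 1
Add(Add(-74, Mul(87, Function('F')(7))), Mul(-1, -26580)) = Add(Add(-74, Mul(87, 1)), Mul(-1, -26580)) = Add(Add(-74, 87), 26580) = Add(13, 26580) = 26593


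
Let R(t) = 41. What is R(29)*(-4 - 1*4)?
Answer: -328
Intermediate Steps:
R(29)*(-4 - 1*4) = 41*(-4 - 1*4) = 41*(-4 - 4) = 41*(-8) = -328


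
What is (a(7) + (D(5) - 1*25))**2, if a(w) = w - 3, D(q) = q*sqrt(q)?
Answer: 566 - 210*sqrt(5) ≈ 96.426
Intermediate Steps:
D(q) = q**(3/2)
a(w) = -3 + w
(a(7) + (D(5) - 1*25))**2 = ((-3 + 7) + (5**(3/2) - 1*25))**2 = (4 + (5*sqrt(5) - 25))**2 = (4 + (-25 + 5*sqrt(5)))**2 = (-21 + 5*sqrt(5))**2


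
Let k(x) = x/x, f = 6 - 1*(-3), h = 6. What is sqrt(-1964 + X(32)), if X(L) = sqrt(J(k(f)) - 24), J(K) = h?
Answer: sqrt(-1964 + 3*I*sqrt(2)) ≈ 0.0479 + 44.317*I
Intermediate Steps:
f = 9 (f = 6 + 3 = 9)
k(x) = 1
J(K) = 6
X(L) = 3*I*sqrt(2) (X(L) = sqrt(6 - 24) = sqrt(-18) = 3*I*sqrt(2))
sqrt(-1964 + X(32)) = sqrt(-1964 + 3*I*sqrt(2))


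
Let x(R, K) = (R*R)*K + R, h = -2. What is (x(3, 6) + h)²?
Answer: 3025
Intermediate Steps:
x(R, K) = R + K*R² (x(R, K) = R²*K + R = K*R² + R = R + K*R²)
(x(3, 6) + h)² = (3*(1 + 6*3) - 2)² = (3*(1 + 18) - 2)² = (3*19 - 2)² = (57 - 2)² = 55² = 3025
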